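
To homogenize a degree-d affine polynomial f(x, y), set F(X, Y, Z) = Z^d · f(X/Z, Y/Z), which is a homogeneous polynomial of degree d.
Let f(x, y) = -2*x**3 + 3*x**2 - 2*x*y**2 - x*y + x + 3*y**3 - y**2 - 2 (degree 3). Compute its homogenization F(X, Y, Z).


F(X, Y, Z) = -2*X**3 + 3*X**2*Z - 2*X*Y**2 - X*Y*Z + X*Z**2 + 3*Y**3 - Y**2*Z - 2*Z**3

deg(f) = 3.
Substitute x = X/Z, y = Y/Z into f, then multiply by Z^3.
  monomial -2·x^3·y^0 ↦ -2·X^3·Y^0·Z^0.
  monomial 3·x^2·y^0 ↦ 3·X^2·Y^0·Z^1.
  monomial -2·x^1·y^2 ↦ -2·X^1·Y^2·Z^0.
  monomial -1·x^1·y^1 ↦ -1·X^1·Y^1·Z^1.
  monomial 1·x^1·y^0 ↦ 1·X^1·Y^0·Z^2.
  monomial 3·x^0·y^3 ↦ 3·X^0·Y^3·Z^0.
  monomial -1·x^0·y^2 ↦ -1·X^0·Y^2·Z^1.
  monomial -2·x^0·y^0 ↦ -2·X^0·Y^0·Z^3.
Collecting: F(X, Y, Z) = -2*X**3 + 3*X**2*Z - 2*X*Y**2 - X*Y*Z + X*Z**2 + 3*Y**3 - Y**2*Z - 2*Z**3.


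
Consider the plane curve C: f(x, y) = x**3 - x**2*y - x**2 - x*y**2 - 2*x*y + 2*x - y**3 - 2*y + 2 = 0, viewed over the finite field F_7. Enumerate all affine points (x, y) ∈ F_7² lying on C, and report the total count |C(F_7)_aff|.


Affine F_7-points: {(0, 4), (0, 5), (2, 4), (3, 2), (3, 4), (3, 5), (5, 0)}; count = 7.

For each of the 49 pairs (x, y) ∈ F_7², evaluate f(x, y) mod 7. Record the zeros.
  x = 0: [0↦2, 1↦6, 2↦4, 3↦4, 4↦0, 5↦0, 6↦5]  zeros at y ∈ {4, 5}
  x = 1: [0↦4, 1↦4, 2↦3, 3↦2, 4↦2, 5↦4, 6↦2]  zeros at y ∈ ∅
  x = 2: [0↦3, 1↦4, 2↦2, 3↦5, 4↦0, 5↦2, 6↦5]  zeros at y ∈ {4}
  x = 3: [0↦5, 1↦5, 2↦0, 3↦5, 4↦0, 5↦0, 6↦6]  zeros at y ∈ {2, 4, 5}
  x = 4: [0↦2, 1↦6, 2↦3, 3↦1, 4↦1, 5↦4, 6↦4]  zeros at y ∈ ∅
  x = 5: [0↦0, 1↦6, 2↦3, 3↦6, 4↦2, 5↦6, 6↦5]  zeros at y ∈ {0}
  x = 6: [0↦5, 1↦4, 2↦6, 3↦5, 4↦2, 5↦5, 6↦1]  zeros at y ∈ ∅
Collecting zeros: affine points = {(0, 4), (0, 5), (2, 4), (3, 2), (3, 4), (3, 5), (5, 0)}.
Total count |C(F_7)_aff| = 7.


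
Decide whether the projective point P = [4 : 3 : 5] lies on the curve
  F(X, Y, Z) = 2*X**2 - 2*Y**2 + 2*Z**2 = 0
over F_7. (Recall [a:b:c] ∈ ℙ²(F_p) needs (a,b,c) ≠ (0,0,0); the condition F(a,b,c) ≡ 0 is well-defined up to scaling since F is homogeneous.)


F(4,3,5) ≡ 1 (mod 7); P is NOT on the curve.

Evaluate F(4, 3, 5) term-by-term (mod 7).
  2*X**2 ↦ 2·16·1·1 = 32
  -2*Y**2 ↦ -2·1·9·1 = -18
  2*Z**2 ↦ 2·1·1·25 = 50
Sum: F(4, 3, 5) = (32) + (-18) + (50) = 64.
Reducing mod 7: 64 ≡ 1 (mod 7).
Since F(a, b, c) ≡ 1 ≠ 0 (mod 7), P does NOT lie on the curve.


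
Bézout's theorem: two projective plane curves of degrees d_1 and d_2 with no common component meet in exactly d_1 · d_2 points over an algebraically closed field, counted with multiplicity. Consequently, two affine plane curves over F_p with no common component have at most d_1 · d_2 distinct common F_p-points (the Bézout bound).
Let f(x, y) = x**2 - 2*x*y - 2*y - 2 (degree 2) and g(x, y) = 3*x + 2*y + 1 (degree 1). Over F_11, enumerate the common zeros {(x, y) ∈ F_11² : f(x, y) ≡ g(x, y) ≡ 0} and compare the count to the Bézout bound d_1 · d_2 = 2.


Common zeros: ∅; count = 0; Bézout bound = 2.

deg(f) = 2, deg(g) = 1, so Bézout bound = 2.
Scan x ∈ F_11. For each x, list the y ∈ F_11 with f(x, y) ≡ 0 and those with g(x, y) ≡ 0 (mod 11); the common zeros in that column are the intersection.
  x = 0: f ≡ 0 at y ∈ {10}; g ≡ 0 at y ∈ {5}; common: ∅.
  x = 1: f ≡ 0 at y ∈ {8}; g ≡ 0 at y ∈ {9}; common: ∅.
  x = 2: f ≡ 0 at y ∈ {4}; g ≡ 0 at y ∈ {2}; common: ∅.
  x = 3: f ≡ 0 at y ∈ {5}; g ≡ 0 at y ∈ {6}; common: ∅.
  x = 4: f ≡ 0 at y ∈ {8}; g ≡ 0 at y ∈ {10}; common: ∅.
  x = 5: f ≡ 0 at y ∈ {1}; g ≡ 0 at y ∈ {3}; common: ∅.
  x = 6: f ≡ 0 at y ∈ {4}; g ≡ 0 at y ∈ {7}; common: ∅.
  x = 7: f ≡ 0 at y ∈ {5}; g ≡ 0 at y ∈ {0}; common: ∅.
  x = 8: f ≡ 0 at y ∈ {1}; g ≡ 0 at y ∈ {4}; common: ∅.
  x = 9: f ≡ 0 at y ∈ {10}; g ≡ 0 at y ∈ {8}; common: ∅.
  x = 10: f ≡ 0 at y ∈ ∅; g ≡ 0 at y ∈ {1}; common: ∅.
Collecting: common zeros = ∅, so the count is 0.
Comparison with the Bézout bound: 0 ≤ 2 = deg(f)·deg(g), as expected for curves with no common component (the affine F_11-count falls short of the bound because intersections may lie at infinity, over extension fields, or carry multiplicity).


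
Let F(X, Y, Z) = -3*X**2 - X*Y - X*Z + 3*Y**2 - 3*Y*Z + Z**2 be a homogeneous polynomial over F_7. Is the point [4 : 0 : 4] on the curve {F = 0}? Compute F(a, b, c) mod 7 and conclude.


F(4,0,4) ≡ 1 (mod 7); P is NOT on the curve.

Evaluate F(4, 0, 4) term-by-term (mod 7).
  -3*X**2 ↦ -3·16·1·1 = -48
  -X*Y ↦ -1·4·0·1 = 0
  -X*Z ↦ -1·4·1·4 = -16
  3*Y**2 ↦ 3·1·0·1 = 0
  -3*Y*Z ↦ -3·1·0·4 = 0
  Z**2 ↦ 1·1·1·16 = 16
Sum: F(4, 0, 4) = (-48) + (0) + (-16) + (0) + (0) + (16) = -48.
Reducing mod 7: -48 ≡ 1 (mod 7).
Since F(a, b, c) ≡ 1 ≠ 0 (mod 7), P does NOT lie on the curve.


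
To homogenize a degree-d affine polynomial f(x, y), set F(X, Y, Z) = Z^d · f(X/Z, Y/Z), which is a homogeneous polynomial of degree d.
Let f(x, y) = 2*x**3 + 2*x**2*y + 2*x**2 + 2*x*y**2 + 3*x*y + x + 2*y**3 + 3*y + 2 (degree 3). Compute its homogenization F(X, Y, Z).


F(X, Y, Z) = 2*X**3 + 2*X**2*Y + 2*X**2*Z + 2*X*Y**2 + 3*X*Y*Z + X*Z**2 + 2*Y**3 + 3*Y*Z**2 + 2*Z**3

deg(f) = 3.
Substitute x = X/Z, y = Y/Z into f, then multiply by Z^3.
  monomial 2·x^3·y^0 ↦ 2·X^3·Y^0·Z^0.
  monomial 2·x^2·y^1 ↦ 2·X^2·Y^1·Z^0.
  monomial 2·x^2·y^0 ↦ 2·X^2·Y^0·Z^1.
  monomial 2·x^1·y^2 ↦ 2·X^1·Y^2·Z^0.
  monomial 3·x^1·y^1 ↦ 3·X^1·Y^1·Z^1.
  monomial 1·x^1·y^0 ↦ 1·X^1·Y^0·Z^2.
  monomial 2·x^0·y^3 ↦ 2·X^0·Y^3·Z^0.
  monomial 3·x^0·y^1 ↦ 3·X^0·Y^1·Z^2.
  monomial 2·x^0·y^0 ↦ 2·X^0·Y^0·Z^3.
Collecting: F(X, Y, Z) = 2*X**3 + 2*X**2*Y + 2*X**2*Z + 2*X*Y**2 + 3*X*Y*Z + X*Z**2 + 2*Y**3 + 3*Y*Z**2 + 2*Z**3.


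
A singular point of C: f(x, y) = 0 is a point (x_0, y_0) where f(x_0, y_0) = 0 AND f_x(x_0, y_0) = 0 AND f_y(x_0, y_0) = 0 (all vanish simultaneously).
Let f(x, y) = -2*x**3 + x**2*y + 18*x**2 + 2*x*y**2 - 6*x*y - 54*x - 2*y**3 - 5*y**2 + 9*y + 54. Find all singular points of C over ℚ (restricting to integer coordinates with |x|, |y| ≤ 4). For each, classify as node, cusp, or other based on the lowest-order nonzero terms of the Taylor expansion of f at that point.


Singular points: {(3, 0)}; classification: cusp.

Compute partial derivatives:
  f_x = -6*x**2 + 2*x*y + 36*x + 2*y**2 - 6*y - 54.
  f_y = x**2 + 4*x*y - 6*x - 6*y**2 - 10*y + 9.
Scan x_0 ∈ {−4, ..., 4}. For each x_0, f_y(x_0, y) is a polynomial in y; find its integer roots y ∈ {−4, ..., 4}, then test f_x and f at those candidates.
  x = -4: f_y(-4, y) = -6*y**2 - 26*y + 49; no integer root y with |y| ≤ 4.
  x = -3: f_y(-3, y) = -6*y**2 - 22*y + 36; no integer root y with |y| ≤ 4.
  x = -2: f_y(-2, y) = -6*y**2 - 18*y + 25; no integer root y with |y| ≤ 4.
  x = -1: f_y(-1, y) = -6*y**2 - 14*y + 16; no integer root y with |y| ≤ 4.
  x = 0: f_y(0, y) = -6*y**2 - 10*y + 9; no integer root y with |y| ≤ 4.
  x = 1: f_y(1, y) = -6*y**2 - 6*y + 4; no integer root y with |y| ≤ 4.
  x = 2: f_y(2, y) = -6*y**2 - 2*y + 1; no integer root y with |y| ≤ 4.
  x = 3: f_y(3, y) = -6*y**2 + 2*y; vanishes at y ∈ {0}. (3, 0): f_x = 0, f = 0 — SINGULAR.
  x = 4: f_y(4, y) = -6*y**2 + 6*y + 1; no integer root y with |y| ≤ 4.
Only singular point on the grid: (3, 0).
Classify: substitute x = 3 + u, y = 0 + v and expand: f = -2*u**3 + u**2*v + 2*u*v**2 - 2*v**3 + v**2.
No constant or linear terms (consistent with a singular point). Quadratic part: v**2. Cubic part: -2*u**3 + u**2*v + 2*u*v**2 - 2*v**3.
The quadratic part v**2 is a perfect square, so there is a single (double) tangent line v = 0, i.e. y = 0. Restricting the cubic part to that line (v = 0) leaves -2*u**3 ≠ 0, so f is not divisible by v and the branch is v² ≈ 2*u**3 to lowest order — this is a cusp.
Classification: cusp.


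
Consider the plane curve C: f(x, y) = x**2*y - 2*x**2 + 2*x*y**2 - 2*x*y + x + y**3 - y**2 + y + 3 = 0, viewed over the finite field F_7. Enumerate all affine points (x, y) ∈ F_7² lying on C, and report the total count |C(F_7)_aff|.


Affine F_7-points: {(0, 6), (1, 2), (4, 6), (5, 0), (6, 0), (6, 5)}; count = 6.

For each of the 49 pairs (x, y) ∈ F_7², evaluate f(x, y) mod 7. Record the zeros.
  x = 0: [0↦3, 1↦4, 2↦2, 3↦3, 4↦6, 5↦3, 6↦0]  zeros at y ∈ {6}
  x = 1: [0↦2, 1↦4, 2↦0, 3↦3, 4↦5, 5↦5, 6↦2]  zeros at y ∈ {2}
  x = 2: [0↦4, 1↦2, 2↦5, 3↦5, 4↦1, 5↦6, 6↦5]  zeros at y ∈ ∅
  x = 3: [0↦2, 1↦5, 2↦3, 3↦2, 4↦1, 5↦6, 6↦2]  zeros at y ∈ ∅
  x = 4: [0↦3, 1↦6, 2↦1, 3↦1, 4↦5, 5↦5, 6↦0]  zeros at y ∈ {6}
  x = 5: [0↦0, 1↦5, 2↦6, 3↦2, 4↦6, 5↦3, 6↦6]  zeros at y ∈ {0}
  x = 6: [0↦0, 1↦2, 2↦4, 3↦5, 4↦4, 5↦0, 6↦6]  zeros at y ∈ {0, 5}
Collecting zeros: affine points = {(0, 6), (1, 2), (4, 6), (5, 0), (6, 0), (6, 5)}.
Total count |C(F_7)_aff| = 6.


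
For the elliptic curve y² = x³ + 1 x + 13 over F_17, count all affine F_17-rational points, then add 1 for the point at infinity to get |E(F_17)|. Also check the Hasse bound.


Affine points = {(0, 8), (0, 9), (1, 7), (1, 10), (3, 3), (3, 14), (4, 8), (4, 9), (12, 6), (12, 11), (13, 8), (13, 9), (14, 0)}; affine count = 13; |E(F_17)| = 14.

Discriminant check: Δ ∝ 4a³ + 27b² = 4·1³ + 27·13² = 4·1 + 27·169 ≡ 11 (mod 17). Nonzero ⇒ E is nonsingular.
For each x ∈ F_17, compute rhs = x³ + 1·x + 13 mod 17, then count y ∈ F_17 with y² ≡ rhs.
  x = 0: rhs = 13, matching y values: 8, 9 (2 points).
  x = 1: rhs = 15, matching y values: 7, 10 (2 points).
  x = 2: rhs = 6, matching y values: none (0 points).
  x = 3: rhs = 9, matching y values: 3, 14 (2 points).
  x = 4: rhs = 13, matching y values: 8, 9 (2 points).
  x = 5: rhs = 7, matching y values: none (0 points).
  x = 6: rhs = 14, matching y values: none (0 points).
  x = 7: rhs = 6, matching y values: none (0 points).
  x = 8: rhs = 6, matching y values: none (0 points).
  x = 9: rhs = 3, matching y values: none (0 points).
  x = 10: rhs = 3, matching y values: none (0 points).
  x = 11: rhs = 12, matching y values: none (0 points).
  x = 12: rhs = 2, matching y values: 6, 11 (2 points).
  x = 13: rhs = 13, matching y values: 8, 9 (2 points).
  x = 14: rhs = 0, matching y values: 0 (1 points).
  x = 15: rhs = 3, matching y values: none (0 points).
  x = 16: rhs = 11, matching y values: none (0 points).
Total affine count: 13.
Full point count |E(F_17)| = 13 + 1 = 14.
Hasse bound: |14 − (17+1)| = |-4| = 4 ≤ 2√17 ≈ 8.2462 ✓.


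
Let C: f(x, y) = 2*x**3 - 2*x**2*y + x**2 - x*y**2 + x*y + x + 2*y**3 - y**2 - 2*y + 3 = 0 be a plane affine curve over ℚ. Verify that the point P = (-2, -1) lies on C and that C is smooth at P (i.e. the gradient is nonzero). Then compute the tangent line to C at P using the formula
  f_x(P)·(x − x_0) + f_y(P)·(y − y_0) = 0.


Tangent line at P: 11*x - 8*y + 14 = 0.

Step 1: f(-2, -1) = 0, so P lies on C.
Step 2: partial derivatives
  f_x(x, y) = 6*x**2 - 4*x*y + 2*x - y**2 + y + 1, f_y(x, y) = -2*x**2 - 2*x*y + x + 6*y**2 - 2*y - 2.
  f_x(P) = 11, f_y(P) = -8 (gradient nonzero, so P is smooth).
Step 3: tangent line at P: 11·(x − -2) + -8·(y − -1) = 0.
Expanding: 11*x - 8*y + 14 = 0.


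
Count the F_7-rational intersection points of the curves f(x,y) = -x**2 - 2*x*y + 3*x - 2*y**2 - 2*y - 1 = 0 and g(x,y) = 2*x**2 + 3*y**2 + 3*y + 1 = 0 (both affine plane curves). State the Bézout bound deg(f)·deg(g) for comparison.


Common zeros: ∅; count = 0; Bézout bound = 4.

deg(f) = 2, deg(g) = 2, so Bézout bound = 4.
Scan x ∈ F_7. For each x, list the y ∈ F_7 with f(x, y) ≡ 0 and those with g(x, y) ≡ 0 (mod 7); the common zeros in that column are the intersection.
  x = 0: f ≡ 0 at y ∈ ∅; g ≡ 0 at y ∈ {1, 5}; common: ∅.
  x = 1: f ≡ 0 at y ∈ ∅; g ≡ 0 at y ∈ {2, 4}; common: ∅.
  x = 2: f ≡ 0 at y ∈ {1, 3}; g ≡ 0 at y ∈ ∅; common: ∅.
  x = 3: f ≡ 0 at y ∈ {5}; g ≡ 0 at y ∈ ∅; common: ∅.
  x = 4: f ≡ 0 at y ∈ {4, 5}; g ≡ 0 at y ∈ ∅; common: ∅.
  x = 5: f ≡ 0 at y ∈ {4}; g ≡ 0 at y ∈ ∅; common: ∅.
  x = 6: f ≡ 0 at y ∈ {1, 6}; g ≡ 0 at y ∈ {2, 4}; common: ∅.
Collecting: common zeros = ∅, so the count is 0.
Comparison with the Bézout bound: 0 ≤ 4 = deg(f)·deg(g), as expected for curves with no common component (the affine F_7-count falls short of the bound because intersections may lie at infinity, over extension fields, or carry multiplicity).


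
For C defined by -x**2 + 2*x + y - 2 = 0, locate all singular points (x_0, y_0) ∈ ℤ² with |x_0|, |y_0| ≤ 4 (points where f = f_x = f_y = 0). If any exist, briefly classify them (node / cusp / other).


No singular points in the scanned grid; C is smooth there.

Compute partial derivatives:
  f_x = 2 - 2*x.
  f_y = 1.
f_y = 1 is a nonzero constant, so f_y never vanishes: no point (x, y) can satisfy f = f_x = f_y = 0. In particular no (x, y) ∈ {−4, ..., 4}² is singular; the curve is smooth.


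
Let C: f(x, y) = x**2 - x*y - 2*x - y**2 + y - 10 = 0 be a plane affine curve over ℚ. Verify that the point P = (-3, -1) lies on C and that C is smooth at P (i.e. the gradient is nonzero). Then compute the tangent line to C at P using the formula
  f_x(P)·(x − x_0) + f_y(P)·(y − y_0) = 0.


Tangent line at P: -7*x + 6*y - 15 = 0.

Step 1: f(-3, -1) = 0, so P lies on C.
Step 2: partial derivatives
  f_x(x, y) = 2*x - y - 2, f_y(x, y) = -x - 2*y + 1.
  f_x(P) = -7, f_y(P) = 6 (gradient nonzero, so P is smooth).
Step 3: tangent line at P: -7·(x − -3) + 6·(y − -1) = 0.
Expanding: -7*x + 6*y - 15 = 0.


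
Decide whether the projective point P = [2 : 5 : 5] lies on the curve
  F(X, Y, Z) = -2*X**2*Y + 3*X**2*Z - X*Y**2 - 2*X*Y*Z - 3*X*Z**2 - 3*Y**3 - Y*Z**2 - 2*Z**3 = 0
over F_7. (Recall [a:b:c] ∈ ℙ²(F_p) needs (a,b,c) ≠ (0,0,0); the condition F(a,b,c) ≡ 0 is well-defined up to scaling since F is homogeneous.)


F(2,5,5) ≡ 6 (mod 7); P is NOT on the curve.

Evaluate F(2, 5, 5) term-by-term (mod 7).
  -2*X**2*Y ↦ -2·4·5·1 = -40
  3*X**2*Z ↦ 3·4·1·5 = 60
  -X*Y**2 ↦ -1·2·25·1 = -50
  -2*X*Y*Z ↦ -2·2·5·5 = -100
  -3*X*Z**2 ↦ -3·2·1·25 = -150
  -3*Y**3 ↦ -3·1·125·1 = -375
  -Y*Z**2 ↦ -1·1·5·25 = -125
  -2*Z**3 ↦ -2·1·1·125 = -250
Sum: F(2, 5, 5) = (-40) + (60) + (-50) + (-100) + (-150) + (-375) + (-125) + (-250) = -1030.
Reducing mod 7: -1030 ≡ 6 (mod 7).
Since F(a, b, c) ≡ 6 ≠ 0 (mod 7), P does NOT lie on the curve.


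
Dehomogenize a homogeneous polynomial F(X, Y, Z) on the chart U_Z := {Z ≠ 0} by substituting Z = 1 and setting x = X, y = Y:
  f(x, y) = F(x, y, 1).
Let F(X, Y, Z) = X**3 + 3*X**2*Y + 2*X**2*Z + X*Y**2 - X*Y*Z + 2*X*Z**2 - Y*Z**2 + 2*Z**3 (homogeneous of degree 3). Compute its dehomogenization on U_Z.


f(x, y) = x**3 + 3*x**2*y + 2*x**2 + x*y**2 - x*y + 2*x - y + 2

On U_Z we set Z = 1. Each monomial c·X^i·Y^j·Z^k in F becomes c·x^i·y^j·1^k = c·x^i·y^j.
Substituting Z = 1: F(X, Y, 1) = x**3 + 3*x**2*y + 2*x**2 + x*y**2 - x*y + 2*x - y + 2.
Note: deg(f) ≤ deg(F) = 3; strict inequality happens when F is divisible by Z (lost terms).


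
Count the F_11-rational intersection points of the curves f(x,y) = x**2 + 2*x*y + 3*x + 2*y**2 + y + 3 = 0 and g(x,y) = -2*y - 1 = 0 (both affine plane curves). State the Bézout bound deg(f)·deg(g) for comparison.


Common zeros: {(2, 5), (7, 5)}; count = 2; Bézout bound = 2.

deg(f) = 2, deg(g) = 1, so Bézout bound = 2.
Scan x ∈ F_11. For each x, list the y ∈ F_11 with f(x, y) ≡ 0 and those with g(x, y) ≡ 0 (mod 11); the common zeros in that column are the intersection.
  x = 0: f ≡ 0 at y ∈ ∅; g ≡ 0 at y ∈ {5}; common: ∅.
  x = 1: f ≡ 0 at y ∈ ∅; g ≡ 0 at y ∈ {5}; common: ∅.
  x = 2: f ≡ 0 at y ∈ {5, 9}; g ≡ 0 at y ∈ {5}; common: {5}.
  x = 3: f ≡ 0 at y ∈ ∅; g ≡ 0 at y ∈ {5}; common: ∅.
  x = 4: f ≡ 0 at y ∈ {4, 8}; g ≡ 0 at y ∈ {5}; common: ∅.
  x = 5: f ≡ 0 at y ∈ ∅; g ≡ 0 at y ∈ {5}; common: ∅.
  x = 6: f ≡ 0 at y ∈ ∅; g ≡ 0 at y ∈ {5}; common: ∅.
  x = 7: f ≡ 0 at y ∈ {4, 5}; g ≡ 0 at y ∈ {5}; common: {5}.
  x = 8: f ≡ 0 at y ∈ {1, 7}; g ≡ 0 at y ∈ {5}; common: ∅.
  x = 9: f ≡ 0 at y ∈ {1, 6}; g ≡ 0 at y ∈ {5}; common: ∅.
  x = 10: f ≡ 0 at y ∈ {8, 9}; g ≡ 0 at y ∈ {5}; common: ∅.
Collecting: common zeros = {(2, 5), (7, 5)}, so the count is 2.
Comparison with the Bézout bound: 2 ≤ 2 = deg(f)·deg(g), as expected for curves with no common component (the bound is attained).


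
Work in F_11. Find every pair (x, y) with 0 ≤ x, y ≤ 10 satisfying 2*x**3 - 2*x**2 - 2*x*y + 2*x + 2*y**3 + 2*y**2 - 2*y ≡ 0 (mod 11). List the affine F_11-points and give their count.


Affine F_11-points: {(0, 0), (0, 3), (0, 7), (1, 8), (2, 3), (3, 7), (6, 6), (7, 2), (8, 5), (9, 1), (9, 2), (9, 7), (10, 3), (10, 4)}; count = 14.

For each of the 121 pairs (x, y) ∈ F_11², evaluate f(x, y) mod 11. Record the zeros.
  x = 0: [0↦0, 1↦2, 2↦9, 3↦0, 4↦9, 5↦4, 6↦8, 7↦0, 8↦3, 9↦7, 10↦2]  zeros at y ∈ {0, 3, 7}
  x = 1: [0↦2, 1↦2, 2↦7, 3↦7, 4↦3, 5↦7, 6↦9, 7↦10, 8↦0, 9↦2, 10↦6]  zeros at y ∈ {8}
  x = 2: [0↦1, 1↦10, 2↦2, 3↦0, 4↦5, 5↦7, 6↦7, 7↦6, 8↦5, 9↦5, 10↦7]  zeros at y ∈ {3}
  x = 3: [0↦9, 1↦5, 2↦6, 3↦2, 4↦5, 5↦5, 6↦3, 7↦0, 8↦8, 9↦6, 10↦6]  zeros at y ∈ {7}
  x = 4: [0↦5, 1↦10, 2↦9, 3↦3, 4↦4, 5↦2, 6↦9, 7↦4, 8↦10, 9↦6, 10↦4]  zeros at y ∈ ∅
  x = 5: [0↦1, 1↦4, 2↦1, 3↦4, 4↦3, 5↦10, 6↦4, 7↦8, 8↦1, 9↦6, 10↦2]  zeros at y ∈ ∅
  x = 6: [0↦9, 1↦10, 2↦5, 3↦6, 4↦3, 5↦8, 6↦0, 7↦2, 8↦4, 9↦7, 10↦1]  zeros at y ∈ {6}
  x = 7: [0↦8, 1↦7, 2↦0, 3↦10, 4↦5, 5↦8, 6↦9, 7↦9, 8↦9, 9↦10, 10↦2]  zeros at y ∈ {2}
  x = 8: [0↦10, 1↦7, 2↦9, 3↦6, 4↦10, 5↦0, 6↦10, 7↦8, 8↦6, 9↦5, 10↦6]  zeros at y ∈ {5}
  x = 9: [0↦5, 1↦0, 2↦0, 3↦6, 4↦8, 5↦7, 6↦4, 7↦0, 8↦7, 9↦4, 10↦3]  zeros at y ∈ {1, 2, 7}
  x = 10: [0↦5, 1↦9, 2↦7, 3↦0, 4↦0, 5↦8, 6↦3, 7↦8, 8↦2, 9↦8, 10↦5]  zeros at y ∈ {3, 4}
Collecting zeros: affine points = {(0, 0), (0, 3), (0, 7), (1, 8), (2, 3), (3, 7), (6, 6), (7, 2), (8, 5), (9, 1), (9, 2), (9, 7), (10, 3), (10, 4)}.
Total count |C(F_11)_aff| = 14.


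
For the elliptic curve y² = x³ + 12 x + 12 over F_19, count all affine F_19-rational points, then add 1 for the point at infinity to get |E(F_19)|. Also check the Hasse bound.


Affine points = {(1, 5), (1, 14), (2, 5), (2, 14), (5, 8), (5, 11), (10, 7), (10, 12), (13, 3), (13, 16), (14, 6), (14, 13), (16, 5), (16, 14)}; affine count = 14; |E(F_19)| = 15.

Discriminant check: Δ ∝ 4a³ + 27b² = 4·12³ + 27·12² = 4·1728 + 27·144 ≡ 8 (mod 19). Nonzero ⇒ E is nonsingular.
For each x ∈ F_19, compute rhs = x³ + 12·x + 12 mod 19, then count y ∈ F_19 with y² ≡ rhs.
  x = 0: rhs = 12, matching y values: none (0 points).
  x = 1: rhs = 6, matching y values: 5, 14 (2 points).
  x = 2: rhs = 6, matching y values: 5, 14 (2 points).
  x = 3: rhs = 18, matching y values: none (0 points).
  x = 4: rhs = 10, matching y values: none (0 points).
  x = 5: rhs = 7, matching y values: 8, 11 (2 points).
  x = 6: rhs = 15, matching y values: none (0 points).
  x = 7: rhs = 2, matching y values: none (0 points).
  x = 8: rhs = 12, matching y values: none (0 points).
  x = 9: rhs = 13, matching y values: none (0 points).
  x = 10: rhs = 11, matching y values: 7, 12 (2 points).
  x = 11: rhs = 12, matching y values: none (0 points).
  x = 12: rhs = 3, matching y values: none (0 points).
  x = 13: rhs = 9, matching y values: 3, 16 (2 points).
  x = 14: rhs = 17, matching y values: 6, 13 (2 points).
  x = 15: rhs = 14, matching y values: none (0 points).
  x = 16: rhs = 6, matching y values: 5, 14 (2 points).
  x = 17: rhs = 18, matching y values: none (0 points).
  x = 18: rhs = 18, matching y values: none (0 points).
Total affine count: 14.
Full point count |E(F_19)| = 14 + 1 = 15.
Hasse bound: |15 − (19+1)| = |-5| = 5 ≤ 2√19 ≈ 8.7178 ✓.


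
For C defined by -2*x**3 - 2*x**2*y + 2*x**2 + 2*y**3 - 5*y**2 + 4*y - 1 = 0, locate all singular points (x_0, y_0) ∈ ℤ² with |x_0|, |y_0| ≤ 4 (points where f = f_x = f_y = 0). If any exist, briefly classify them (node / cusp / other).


Singular points: {(0, 1)}; classification: cusp.

Compute partial derivatives:
  f_x = -6*x**2 - 4*x*y + 4*x.
  f_y = -2*x**2 + 6*y**2 - 10*y + 4.
Scan x_0 ∈ {−4, ..., 4}. For each x_0, f_y(x_0, y) is a polynomial in y; find its integer roots y ∈ {−4, ..., 4}, then test f_x and f at those candidates.
  x = -4: f_y(-4, y) = 6*y**2 - 10*y - 28; no integer root y with |y| ≤ 4.
  x = -3: f_y(-3, y) = 6*y**2 - 10*y - 14; no integer root y with |y| ≤ 4.
  x = -2: f_y(-2, y) = 6*y**2 - 10*y - 4; vanishes at y ∈ {2}. (-2, 2): f_x = -16 ≠ 0.
  x = -1: f_y(-1, y) = 6*y**2 - 10*y + 2; no integer root y with |y| ≤ 4.
  x = 0: f_y(0, y) = 6*y**2 - 10*y + 4; vanishes at y ∈ {1}. (0, 1): f_x = 0, f = 0 — SINGULAR.
  x = 1: f_y(1, y) = 6*y**2 - 10*y + 2; no integer root y with |y| ≤ 4.
  x = 2: f_y(2, y) = 6*y**2 - 10*y - 4; vanishes at y ∈ {2}. (2, 2): f_x = -32 ≠ 0.
  x = 3: f_y(3, y) = 6*y**2 - 10*y - 14; no integer root y with |y| ≤ 4.
  x = 4: f_y(4, y) = 6*y**2 - 10*y - 28; no integer root y with |y| ≤ 4.
Only singular point on the grid: (0, 1).
Classify: substitute x = 0 + u, y = 1 + v and expand: f = -2*u**3 - 2*u**2*v + 2*v**3 + v**2.
No constant or linear terms (consistent with a singular point). Quadratic part: v**2. Cubic part: -2*u**3 - 2*u**2*v + 2*v**3.
The quadratic part v**2 is a perfect square, so there is a single (double) tangent line v = 0, i.e. y = 1. Restricting the cubic part to that line (v = 0) leaves -2*u**3 ≠ 0, so f is not divisible by v and the branch is v² ≈ 2*u**3 to lowest order — this is a cusp.
Classification: cusp.


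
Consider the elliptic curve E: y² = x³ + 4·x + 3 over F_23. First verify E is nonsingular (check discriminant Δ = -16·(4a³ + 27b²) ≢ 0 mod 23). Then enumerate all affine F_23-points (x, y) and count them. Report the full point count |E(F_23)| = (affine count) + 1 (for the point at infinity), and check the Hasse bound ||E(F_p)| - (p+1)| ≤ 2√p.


Affine points = {(0, 7), (0, 16), (1, 10), (1, 13), (6, 6), (6, 17), (7, 11), (7, 12), (8, 8), (8, 15), (9, 3), (9, 20), (10, 10), (10, 13), (12, 10), (12, 13), (16, 0), (17, 4), (17, 19)}; affine count = 19; |E(F_23)| = 20.

Discriminant check: Δ ∝ 4a³ + 27b² = 4·4³ + 27·3² = 4·64 + 27·9 ≡ 16 (mod 23). Nonzero ⇒ E is nonsingular.
For each x ∈ F_23, compute rhs = x³ + 4·x + 3 mod 23, then count y ∈ F_23 with y² ≡ rhs.
  x = 0: rhs = 3, matching y values: 7, 16 (2 points).
  x = 1: rhs = 8, matching y values: 10, 13 (2 points).
  x = 2: rhs = 19, matching y values: none (0 points).
  x = 3: rhs = 19, matching y values: none (0 points).
  x = 4: rhs = 14, matching y values: none (0 points).
  x = 5: rhs = 10, matching y values: none (0 points).
  x = 6: rhs = 13, matching y values: 6, 17 (2 points).
  x = 7: rhs = 6, matching y values: 11, 12 (2 points).
  x = 8: rhs = 18, matching y values: 8, 15 (2 points).
  x = 9: rhs = 9, matching y values: 3, 20 (2 points).
  x = 10: rhs = 8, matching y values: 10, 13 (2 points).
  x = 11: rhs = 21, matching y values: none (0 points).
  x = 12: rhs = 8, matching y values: 10, 13 (2 points).
  x = 13: rhs = 21, matching y values: none (0 points).
  x = 14: rhs = 20, matching y values: none (0 points).
  x = 15: rhs = 11, matching y values: none (0 points).
  x = 16: rhs = 0, matching y values: 0 (1 points).
  x = 17: rhs = 16, matching y values: 4, 19 (2 points).
  x = 18: rhs = 19, matching y values: none (0 points).
  x = 19: rhs = 15, matching y values: none (0 points).
  x = 20: rhs = 10, matching y values: none (0 points).
  x = 21: rhs = 10, matching y values: none (0 points).
  x = 22: rhs = 21, matching y values: none (0 points).
Total affine count: 19.
Full point count |E(F_23)| = 19 + 1 = 20.
Hasse bound: |20 − (23+1)| = |-4| = 4 ≤ 2√23 ≈ 9.5917 ✓.


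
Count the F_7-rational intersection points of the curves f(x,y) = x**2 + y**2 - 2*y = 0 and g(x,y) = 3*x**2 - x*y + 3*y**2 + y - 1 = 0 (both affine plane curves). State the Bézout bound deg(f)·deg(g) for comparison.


Common zeros: {(2, 3), (6, 1)}; count = 2; Bézout bound = 4.

deg(f) = 2, deg(g) = 2, so Bézout bound = 4.
Scan x ∈ F_7. For each x, list the y ∈ F_7 with f(x, y) ≡ 0 and those with g(x, y) ≡ 0 (mod 7); the common zeros in that column are the intersection.
  x = 0: f ≡ 0 at y ∈ {0, 2}; g ≡ 0 at y ∈ ∅; common: ∅.
  x = 1: f ≡ 0 at y ∈ {1}; g ≡ 0 at y ∈ {2, 5}; common: ∅.
  x = 2: f ≡ 0 at y ∈ {3, 6}; g ≡ 0 at y ∈ {2, 3}; common: {3}.
  x = 3: f ≡ 0 at y ∈ ∅; g ≡ 0 at y ∈ {5}; common: ∅.
  x = 4: f ≡ 0 at y ∈ ∅; g ≡ 0 at y ∈ ∅; common: ∅.
  x = 5: f ≡ 0 at y ∈ {3, 6}; g ≡ 0 at y ∈ ∅; common: ∅.
  x = 6: f ≡ 0 at y ∈ {1}; g ≡ 0 at y ∈ {1, 3}; common: {1}.
Collecting: common zeros = {(2, 3), (6, 1)}, so the count is 2.
Comparison with the Bézout bound: 2 ≤ 4 = deg(f)·deg(g), as expected for curves with no common component (the affine F_7-count falls short of the bound because intersections may lie at infinity, over extension fields, or carry multiplicity).


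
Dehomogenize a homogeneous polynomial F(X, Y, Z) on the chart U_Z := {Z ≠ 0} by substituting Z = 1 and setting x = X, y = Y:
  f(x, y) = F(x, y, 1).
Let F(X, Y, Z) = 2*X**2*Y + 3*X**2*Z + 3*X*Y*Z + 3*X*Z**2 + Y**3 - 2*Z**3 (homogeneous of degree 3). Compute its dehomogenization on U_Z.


f(x, y) = 2*x**2*y + 3*x**2 + 3*x*y + 3*x + y**3 - 2

On U_Z we set Z = 1. Each monomial c·X^i·Y^j·Z^k in F becomes c·x^i·y^j·1^k = c·x^i·y^j.
Substituting Z = 1: F(X, Y, 1) = 2*x**2*y + 3*x**2 + 3*x*y + 3*x + y**3 - 2.
Note: deg(f) ≤ deg(F) = 3; strict inequality happens when F is divisible by Z (lost terms).


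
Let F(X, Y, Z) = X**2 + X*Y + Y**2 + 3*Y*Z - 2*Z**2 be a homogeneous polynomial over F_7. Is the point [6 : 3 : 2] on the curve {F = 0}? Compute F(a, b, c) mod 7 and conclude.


F(6,3,2) ≡ 3 (mod 7); P is NOT on the curve.

Evaluate F(6, 3, 2) term-by-term (mod 7).
  X**2 ↦ 1·36·1·1 = 36
  X*Y ↦ 1·6·3·1 = 18
  Y**2 ↦ 1·1·9·1 = 9
  3*Y*Z ↦ 3·1·3·2 = 18
  -2*Z**2 ↦ -2·1·1·4 = -8
Sum: F(6, 3, 2) = (36) + (18) + (9) + (18) + (-8) = 73.
Reducing mod 7: 73 ≡ 3 (mod 7).
Since F(a, b, c) ≡ 3 ≠ 0 (mod 7), P does NOT lie on the curve.


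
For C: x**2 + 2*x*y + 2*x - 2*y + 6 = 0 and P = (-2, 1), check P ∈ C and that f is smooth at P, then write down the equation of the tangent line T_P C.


Tangent line at P: 6 - 6*y = 0.

Step 1: f(-2, 1) = 0, so P lies on C.
Step 2: partial derivatives
  f_x(x, y) = 2*x + 2*y + 2, f_y(x, y) = 2*x - 2.
  f_x(P) = 0, f_y(P) = -6 (gradient nonzero, so P is smooth).
Step 3: tangent line at P: 0·(x − -2) + -6·(y − 1) = 0.
Expanding: 6 - 6*y = 0.


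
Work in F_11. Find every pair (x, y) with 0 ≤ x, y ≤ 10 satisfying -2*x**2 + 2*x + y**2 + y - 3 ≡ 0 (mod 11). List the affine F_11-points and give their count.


Affine F_11-points: {(6, 5)}; count = 1.

For each of the 121 pairs (x, y) ∈ F_11², evaluate f(x, y) mod 11. Record the zeros.
  x = 0: [0↦8, 1↦10, 2↦3, 3↦9, 4↦6, 5↦5, 6↦6, 7↦9, 8↦3, 9↦10, 10↦8]  zeros at y ∈ ∅
  x = 1: [0↦8, 1↦10, 2↦3, 3↦9, 4↦6, 5↦5, 6↦6, 7↦9, 8↦3, 9↦10, 10↦8]  zeros at y ∈ ∅
  x = 2: [0↦4, 1↦6, 2↦10, 3↦5, 4↦2, 5↦1, 6↦2, 7↦5, 8↦10, 9↦6, 10↦4]  zeros at y ∈ ∅
  x = 3: [0↦7, 1↦9, 2↦2, 3↦8, 4↦5, 5↦4, 6↦5, 7↦8, 8↦2, 9↦9, 10↦7]  zeros at y ∈ ∅
  x = 4: [0↦6, 1↦8, 2↦1, 3↦7, 4↦4, 5↦3, 6↦4, 7↦7, 8↦1, 9↦8, 10↦6]  zeros at y ∈ ∅
  x = 5: [0↦1, 1↦3, 2↦7, 3↦2, 4↦10, 5↦9, 6↦10, 7↦2, 8↦7, 9↦3, 10↦1]  zeros at y ∈ ∅
  x = 6: [0↦3, 1↦5, 2↦9, 3↦4, 4↦1, 5↦0, 6↦1, 7↦4, 8↦9, 9↦5, 10↦3]  zeros at y ∈ {5}
  x = 7: [0↦1, 1↦3, 2↦7, 3↦2, 4↦10, 5↦9, 6↦10, 7↦2, 8↦7, 9↦3, 10↦1]  zeros at y ∈ ∅
  x = 8: [0↦6, 1↦8, 2↦1, 3↦7, 4↦4, 5↦3, 6↦4, 7↦7, 8↦1, 9↦8, 10↦6]  zeros at y ∈ ∅
  x = 9: [0↦7, 1↦9, 2↦2, 3↦8, 4↦5, 5↦4, 6↦5, 7↦8, 8↦2, 9↦9, 10↦7]  zeros at y ∈ ∅
  x = 10: [0↦4, 1↦6, 2↦10, 3↦5, 4↦2, 5↦1, 6↦2, 7↦5, 8↦10, 9↦6, 10↦4]  zeros at y ∈ ∅
Collecting zeros: affine points = {(6, 5)}.
Total count |C(F_11)_aff| = 1.


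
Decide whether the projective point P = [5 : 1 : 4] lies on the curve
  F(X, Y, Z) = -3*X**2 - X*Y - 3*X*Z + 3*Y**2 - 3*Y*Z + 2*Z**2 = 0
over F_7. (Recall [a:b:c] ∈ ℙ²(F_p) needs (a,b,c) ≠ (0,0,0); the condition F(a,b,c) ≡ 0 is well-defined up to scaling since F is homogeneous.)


F(5,1,4) ≡ 2 (mod 7); P is NOT on the curve.

Evaluate F(5, 1, 4) term-by-term (mod 7).
  -3*X**2 ↦ -3·25·1·1 = -75
  -X*Y ↦ -1·5·1·1 = -5
  -3*X*Z ↦ -3·5·1·4 = -60
  3*Y**2 ↦ 3·1·1·1 = 3
  -3*Y*Z ↦ -3·1·1·4 = -12
  2*Z**2 ↦ 2·1·1·16 = 32
Sum: F(5, 1, 4) = (-75) + (-5) + (-60) + (3) + (-12) + (32) = -117.
Reducing mod 7: -117 ≡ 2 (mod 7).
Since F(a, b, c) ≡ 2 ≠ 0 (mod 7), P does NOT lie on the curve.


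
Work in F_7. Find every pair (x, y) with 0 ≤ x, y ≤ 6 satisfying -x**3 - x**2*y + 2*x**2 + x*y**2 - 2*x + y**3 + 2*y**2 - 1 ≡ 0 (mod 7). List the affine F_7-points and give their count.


Affine F_7-points: {(0, 6), (1, 3), (3, 5), (4, 5), (6, 2)}; count = 5.

For each of the 49 pairs (x, y) ∈ F_7², evaluate f(x, y) mod 7. Record the zeros.
  x = 0: [0↦6, 1↦2, 2↦1, 3↦2, 4↦4, 5↦6, 6↦0]  zeros at y ∈ {6}
  x = 1: [0↦5, 1↦1, 2↦2, 3↦0, 4↦1, 5↦4, 6↦1]  zeros at y ∈ {3}
  x = 2: [0↦2, 1↦3, 2↦4, 3↦4, 4↦2, 5↦4, 6↦2]  zeros at y ∈ ∅
  x = 3: [0↦5, 1↦2, 2↦1, 3↦1, 4↦1, 5↦0, 6↦4]  zeros at y ∈ {5}
  x = 4: [0↦1, 1↦6, 2↦1, 3↦6, 4↦6, 5↦0, 6↦1]  zeros at y ∈ {5}
  x = 5: [0↦5, 1↦2, 2↦5, 3↦6, 4↦4, 5↦5, 6↦1]  zeros at y ∈ ∅
  x = 6: [0↦4, 1↦5, 2↦0, 3↦2, 4↦3, 5↦2, 6↦5]  zeros at y ∈ {2}
Collecting zeros: affine points = {(0, 6), (1, 3), (3, 5), (4, 5), (6, 2)}.
Total count |C(F_7)_aff| = 5.


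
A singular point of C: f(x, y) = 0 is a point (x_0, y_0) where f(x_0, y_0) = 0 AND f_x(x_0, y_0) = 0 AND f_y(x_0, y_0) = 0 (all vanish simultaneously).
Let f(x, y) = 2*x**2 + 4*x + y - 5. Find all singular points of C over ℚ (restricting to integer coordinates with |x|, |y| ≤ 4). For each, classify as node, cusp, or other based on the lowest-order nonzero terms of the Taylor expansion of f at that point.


No singular points in the scanned grid; C is smooth there.

Compute partial derivatives:
  f_x = 4*x + 4.
  f_y = 1.
f_y = 1 is a nonzero constant, so f_y never vanishes: no point (x, y) can satisfy f = f_x = f_y = 0. In particular no (x, y) ∈ {−4, ..., 4}² is singular; the curve is smooth.


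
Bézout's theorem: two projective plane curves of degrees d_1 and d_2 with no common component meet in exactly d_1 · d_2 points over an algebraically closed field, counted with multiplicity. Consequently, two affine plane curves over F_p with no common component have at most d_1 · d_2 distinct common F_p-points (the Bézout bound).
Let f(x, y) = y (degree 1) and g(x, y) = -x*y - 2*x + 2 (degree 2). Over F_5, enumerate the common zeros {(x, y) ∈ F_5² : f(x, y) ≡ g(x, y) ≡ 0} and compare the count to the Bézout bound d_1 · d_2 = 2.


Common zeros: {(1, 0)}; count = 1; Bézout bound = 2.

deg(f) = 1, deg(g) = 2, so Bézout bound = 2.
Scan x ∈ F_5. For each x, list the y ∈ F_5 with f(x, y) ≡ 0 and those with g(x, y) ≡ 0 (mod 5); the common zeros in that column are the intersection.
  x = 0: f ≡ 0 at y ∈ {0}; g ≡ 0 at y ∈ ∅; common: ∅.
  x = 1: f ≡ 0 at y ∈ {0}; g ≡ 0 at y ∈ {0}; common: {0}.
  x = 2: f ≡ 0 at y ∈ {0}; g ≡ 0 at y ∈ {4}; common: ∅.
  x = 3: f ≡ 0 at y ∈ {0}; g ≡ 0 at y ∈ {2}; common: ∅.
  x = 4: f ≡ 0 at y ∈ {0}; g ≡ 0 at y ∈ {1}; common: ∅.
Collecting: common zeros = {(1, 0)}, so the count is 1.
Comparison with the Bézout bound: 1 ≤ 2 = deg(f)·deg(g), as expected for curves with no common component (the affine F_5-count falls short of the bound because intersections may lie at infinity, over extension fields, or carry multiplicity).


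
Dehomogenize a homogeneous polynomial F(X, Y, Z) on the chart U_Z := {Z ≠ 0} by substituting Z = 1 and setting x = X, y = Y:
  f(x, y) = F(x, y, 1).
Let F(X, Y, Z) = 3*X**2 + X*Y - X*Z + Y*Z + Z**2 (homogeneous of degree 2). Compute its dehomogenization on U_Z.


f(x, y) = 3*x**2 + x*y - x + y + 1

On U_Z we set Z = 1. Each monomial c·X^i·Y^j·Z^k in F becomes c·x^i·y^j·1^k = c·x^i·y^j.
Substituting Z = 1: F(X, Y, 1) = 3*x**2 + x*y - x + y + 1.
Note: deg(f) ≤ deg(F) = 2; strict inequality happens when F is divisible by Z (lost terms).


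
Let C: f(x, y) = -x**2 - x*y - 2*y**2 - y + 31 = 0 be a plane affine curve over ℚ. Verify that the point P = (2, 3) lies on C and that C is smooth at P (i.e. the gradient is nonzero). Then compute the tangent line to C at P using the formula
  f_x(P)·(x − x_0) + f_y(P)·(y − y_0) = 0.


Tangent line at P: -7*x - 15*y + 59 = 0.

Step 1: f(2, 3) = 0, so P lies on C.
Step 2: partial derivatives
  f_x(x, y) = -2*x - y, f_y(x, y) = -x - 4*y - 1.
  f_x(P) = -7, f_y(P) = -15 (gradient nonzero, so P is smooth).
Step 3: tangent line at P: -7·(x − 2) + -15·(y − 3) = 0.
Expanding: -7*x - 15*y + 59 = 0.


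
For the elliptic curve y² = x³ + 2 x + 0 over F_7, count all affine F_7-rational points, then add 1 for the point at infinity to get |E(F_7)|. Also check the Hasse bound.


Affine points = {(0, 0), (4, 3), (4, 4), (5, 3), (5, 4), (6, 2), (6, 5)}; affine count = 7; |E(F_7)| = 8.

Discriminant check: Δ ∝ 4a³ + 27b² = 4·2³ + 27·0² = 4·8 + 27·0 ≡ 4 (mod 7). Nonzero ⇒ E is nonsingular.
For each x ∈ F_7, compute rhs = x³ + 2·x + 0 mod 7, then count y ∈ F_7 with y² ≡ rhs.
  x = 0: rhs = 0, matching y values: 0 (1 points).
  x = 1: rhs = 3, matching y values: none (0 points).
  x = 2: rhs = 5, matching y values: none (0 points).
  x = 3: rhs = 5, matching y values: none (0 points).
  x = 4: rhs = 2, matching y values: 3, 4 (2 points).
  x = 5: rhs = 2, matching y values: 3, 4 (2 points).
  x = 6: rhs = 4, matching y values: 2, 5 (2 points).
Total affine count: 7.
Full point count |E(F_7)| = 7 + 1 = 8.
Hasse bound: |8 − (7+1)| = |0| = 0 ≤ 2√7 ≈ 5.2915 ✓.


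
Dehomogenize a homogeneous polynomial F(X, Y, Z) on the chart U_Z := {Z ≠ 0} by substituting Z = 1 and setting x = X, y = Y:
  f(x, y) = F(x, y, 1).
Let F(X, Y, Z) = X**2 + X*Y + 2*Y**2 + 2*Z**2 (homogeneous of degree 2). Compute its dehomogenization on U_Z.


f(x, y) = x**2 + x*y + 2*y**2 + 2

On U_Z we set Z = 1. Each monomial c·X^i·Y^j·Z^k in F becomes c·x^i·y^j·1^k = c·x^i·y^j.
Substituting Z = 1: F(X, Y, 1) = x**2 + x*y + 2*y**2 + 2.
Note: deg(f) ≤ deg(F) = 2; strict inequality happens when F is divisible by Z (lost terms).


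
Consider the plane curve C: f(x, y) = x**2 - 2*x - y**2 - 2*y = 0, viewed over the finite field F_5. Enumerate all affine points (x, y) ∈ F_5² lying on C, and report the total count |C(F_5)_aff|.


Affine F_5-points: {(0, 0), (0, 3), (1, 4), (2, 0), (2, 3), (3, 1), (3, 2), (4, 1), (4, 2)}; count = 9.

For each of the 25 pairs (x, y) ∈ F_5², evaluate f(x, y) mod 5. Record the zeros.
  x = 0: [0↦0, 1↦2, 2↦2, 3↦0, 4↦1]  zeros at y ∈ {0, 3}
  x = 1: [0↦4, 1↦1, 2↦1, 3↦4, 4↦0]  zeros at y ∈ {4}
  x = 2: [0↦0, 1↦2, 2↦2, 3↦0, 4↦1]  zeros at y ∈ {0, 3}
  x = 3: [0↦3, 1↦0, 2↦0, 3↦3, 4↦4]  zeros at y ∈ {1, 2}
  x = 4: [0↦3, 1↦0, 2↦0, 3↦3, 4↦4]  zeros at y ∈ {1, 2}
Collecting zeros: affine points = {(0, 0), (0, 3), (1, 4), (2, 0), (2, 3), (3, 1), (3, 2), (4, 1), (4, 2)}.
Total count |C(F_5)_aff| = 9.


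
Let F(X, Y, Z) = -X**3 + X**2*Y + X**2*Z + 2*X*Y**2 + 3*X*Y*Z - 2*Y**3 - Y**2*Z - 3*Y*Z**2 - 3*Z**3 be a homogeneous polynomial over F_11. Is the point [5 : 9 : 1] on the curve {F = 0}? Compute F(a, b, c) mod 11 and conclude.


F(5,9,1) ≡ 7 (mod 11); P is NOT on the curve.

Evaluate F(5, 9, 1) term-by-term (mod 11).
  -X**3 ↦ -1·125·1·1 = -125
  X**2*Y ↦ 1·25·9·1 = 225
  X**2*Z ↦ 1·25·1·1 = 25
  2*X*Y**2 ↦ 2·5·81·1 = 810
  3*X*Y*Z ↦ 3·5·9·1 = 135
  -2*Y**3 ↦ -2·1·729·1 = -1458
  -Y**2*Z ↦ -1·1·81·1 = -81
  -3*Y*Z**2 ↦ -3·1·9·1 = -27
  -3*Z**3 ↦ -3·1·1·1 = -3
Sum: F(5, 9, 1) = (-125) + (225) + (25) + (810) + (135) + (-1458) + (-81) + (-27) + (-3) = -499.
Reducing mod 11: -499 ≡ 7 (mod 11).
Since F(a, b, c) ≡ 7 ≠ 0 (mod 11), P does NOT lie on the curve.


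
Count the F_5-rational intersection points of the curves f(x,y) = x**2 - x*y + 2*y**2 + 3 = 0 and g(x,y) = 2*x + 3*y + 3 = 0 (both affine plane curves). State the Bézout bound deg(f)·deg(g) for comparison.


Common zeros: {(0, 4), (4, 3)}; count = 2; Bézout bound = 2.

deg(f) = 2, deg(g) = 1, so Bézout bound = 2.
Scan x ∈ F_5. For each x, list the y ∈ F_5 with f(x, y) ≡ 0 and those with g(x, y) ≡ 0 (mod 5); the common zeros in that column are the intersection.
  x = 0: f ≡ 0 at y ∈ {1, 4}; g ≡ 0 at y ∈ {4}; common: {4}.
  x = 1: f ≡ 0 at y ∈ {1, 2}; g ≡ 0 at y ∈ {0}; common: ∅.
  x = 2: f ≡ 0 at y ∈ ∅; g ≡ 0 at y ∈ {1}; common: ∅.
  x = 3: f ≡ 0 at y ∈ ∅; g ≡ 0 at y ∈ {2}; common: ∅.
  x = 4: f ≡ 0 at y ∈ {3, 4}; g ≡ 0 at y ∈ {3}; common: {3}.
Collecting: common zeros = {(0, 4), (4, 3)}, so the count is 2.
Comparison with the Bézout bound: 2 ≤ 2 = deg(f)·deg(g), as expected for curves with no common component (the bound is attained).


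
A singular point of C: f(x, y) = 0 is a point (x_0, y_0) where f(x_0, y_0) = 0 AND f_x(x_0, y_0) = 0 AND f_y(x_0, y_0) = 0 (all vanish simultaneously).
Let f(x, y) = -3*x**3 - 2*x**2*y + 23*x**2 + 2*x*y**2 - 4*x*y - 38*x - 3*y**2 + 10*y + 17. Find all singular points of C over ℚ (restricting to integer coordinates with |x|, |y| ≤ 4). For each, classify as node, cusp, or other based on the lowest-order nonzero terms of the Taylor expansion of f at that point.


Singular points: {(2, 3)}; classification: node.

Compute partial derivatives:
  f_x = -9*x**2 - 4*x*y + 46*x + 2*y**2 - 4*y - 38.
  f_y = -2*x**2 + 4*x*y - 4*x - 6*y + 10.
Scan x_0 ∈ {−4, ..., 4}. For each x_0, f_y(x_0, y) is a polynomial in y; find its integer roots y ∈ {−4, ..., 4}, then test f_x and f at those candidates.
  x = -4: f_y(-4, y) = -22*y - 6; no integer root y with |y| ≤ 4.
  x = -3: f_y(-3, y) = 4 - 18*y; no integer root y with |y| ≤ 4.
  x = -2: f_y(-2, y) = 10 - 14*y; no integer root y with |y| ≤ 4.
  x = -1: f_y(-1, y) = 12 - 10*y; no integer root y with |y| ≤ 4.
  x = 0: f_y(0, y) = 10 - 6*y; no integer root y with |y| ≤ 4.
  x = 1: f_y(1, y) = 4 - 2*y; vanishes at y ∈ {2}. (1, 2): f_x = -9 ≠ 0.
  x = 2: f_y(2, y) = 2*y - 6; vanishes at y ∈ {3}. (2, 3): f_x = 0, f = 0 — SINGULAR.
  x = 3: f_y(3, y) = 6*y - 20; no integer root y with |y| ≤ 4.
  x = 4: f_y(4, y) = 10*y - 38; no integer root y with |y| ≤ 4.
Only singular point on the grid: (2, 3).
Classify: substitute x = 2 + u, y = 3 + v and expand: f = -3*u**3 - 2*u**2*v - u**2 + 2*u*v**2 + v**2.
No constant or linear terms (consistent with a singular point). Quadratic part: -u**2 + v**2. Cubic part: -3*u**3 - 2*u**2*v + 2*u*v**2.
The quadratic part v**2 - u**2 = (v − u)(v + u) splits into two distinct linear factors, so there are two distinct tangent lines y − 3 = ±(x − 2) — this is a node (ordinary double point).
Classification: node.


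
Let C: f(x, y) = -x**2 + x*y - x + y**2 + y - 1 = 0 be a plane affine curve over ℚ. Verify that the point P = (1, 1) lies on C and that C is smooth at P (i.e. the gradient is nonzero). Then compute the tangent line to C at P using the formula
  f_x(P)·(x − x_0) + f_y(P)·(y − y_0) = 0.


Tangent line at P: -2*x + 4*y - 2 = 0.

Step 1: f(1, 1) = 0, so P lies on C.
Step 2: partial derivatives
  f_x(x, y) = -2*x + y - 1, f_y(x, y) = x + 2*y + 1.
  f_x(P) = -2, f_y(P) = 4 (gradient nonzero, so P is smooth).
Step 3: tangent line at P: -2·(x − 1) + 4·(y − 1) = 0.
Expanding: -2*x + 4*y - 2 = 0.
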